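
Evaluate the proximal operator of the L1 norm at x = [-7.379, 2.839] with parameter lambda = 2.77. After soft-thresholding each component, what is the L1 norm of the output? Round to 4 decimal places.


Soft-thresholding with lambda = 2.77:
prox(-7.379) = sign(-7.379)*max(|-7.379| - 2.77, 0) = -4.609
prox(2.839) = sign(2.839)*max(|2.839| - 2.77, 0) = 0.069
prox(x) = [-4.609, 0.069]
||prox(x)||_1 = 4.609 + 0.069 = 4.678


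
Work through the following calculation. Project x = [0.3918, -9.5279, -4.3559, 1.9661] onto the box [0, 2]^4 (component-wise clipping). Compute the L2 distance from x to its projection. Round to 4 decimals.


Project each component onto [0, 2].
clip(0.3918) = 0.3918, clip(-9.5279) = 0.0, clip(-4.3559) = 0.0, clip(1.9661) = 1.9661
Projection = [0.3918, 0.0, 0.0, 1.9661]
Squared diffs: [0.0, 90.7809, 18.9739, 0.0]
Distance = sqrt(109.7548) = 10.4764


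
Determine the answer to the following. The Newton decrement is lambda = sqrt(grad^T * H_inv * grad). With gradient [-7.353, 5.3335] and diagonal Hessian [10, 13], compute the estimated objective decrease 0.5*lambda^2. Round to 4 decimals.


Step 1: H is diagonal, so H^(-1) * g = [-0.7353, 0.4103].
Step 2: g^T H^(-1) g = sum_i g_i^2 / H_ii
  = (-7.353)^2/10 + (5.3335)^2/13
  = 5.4067 + 2.1882 = 7.5948
Step 3: Objective decrease = 0.5 * g^T H^(-1) g = 3.7974


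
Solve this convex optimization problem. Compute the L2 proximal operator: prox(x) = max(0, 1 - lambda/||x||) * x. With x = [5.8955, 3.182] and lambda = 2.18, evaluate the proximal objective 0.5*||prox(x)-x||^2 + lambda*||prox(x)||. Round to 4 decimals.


Step 1: Compute ||x||.
||x|| = 6.6994
Step 2: Compute scaling factor.
scale = max(0, 1 - 2.18/6.6994) = 0.6746
Step 3: prox(x) = [3.9771, 2.1466]
||prox(x)|| = 4.5194
Step 4: Proximal objective.
0.5*||prox-x||^2 = 2.3762
lambda*||prox|| = 9.8523
Total = 12.2285


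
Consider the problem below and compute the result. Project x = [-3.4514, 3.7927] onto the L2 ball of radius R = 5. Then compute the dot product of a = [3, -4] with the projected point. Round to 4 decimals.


Step 1: Compute ||x|| (intermediates to 6 decimals).
||x|| = sqrt((-3.4514)^2 + 3.7927^2) = 5.128034
Step 2: Project.
Since ||x|| > R, scale = R/||x|| = 5/5.128034 = 0.975033, proj(x) = scale * x
proj(x) = [-3.365229, 3.698008]
Step 3: Dot product.
a^T * proj(x) = 3*(-3.365229) - 4*3.698008 = -24.8877


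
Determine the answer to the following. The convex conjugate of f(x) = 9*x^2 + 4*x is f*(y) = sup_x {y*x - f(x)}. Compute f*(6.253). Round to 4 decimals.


f*(y) = sup_x {y*x - a*x^2 - b*x} = sup_x {(y-b)*x - a*x^2}
FOC: (y - b) - 2a*x = 0 => x* = (y - b)/(2a)
x* = (6.253 - 4)/(2*9) = 0.1252
f*(6.253) = (y-b)^2/(4a) = (6.253 - 4)^2/(4*9)
= 5.076/36 = 0.141


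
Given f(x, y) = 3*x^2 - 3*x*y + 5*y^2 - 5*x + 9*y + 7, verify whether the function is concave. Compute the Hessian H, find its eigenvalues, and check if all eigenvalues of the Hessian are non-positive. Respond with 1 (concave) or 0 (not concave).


The Hessian of f(x,y) = 3*x^2 - 3*x*y + 5*y^2 - 5*x + 9*y + 7 is:
H = [[6, -3], [-3, 10]]
Trace = 6 + 10 = 16
Determinant = 6*10 - (-3)^2 = 51
Discriminant = (16)^2 - 4*51 = 52.0
Eigenvalues: lambda_1 = 4.3944, lambda_2 = 11.6056
The function is not concave.

0


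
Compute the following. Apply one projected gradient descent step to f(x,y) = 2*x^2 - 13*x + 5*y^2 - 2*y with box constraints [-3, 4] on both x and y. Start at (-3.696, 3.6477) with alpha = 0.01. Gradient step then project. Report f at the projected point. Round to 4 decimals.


Step 1: Compute gradient at (-3.696, 3.6477).
grad_x = 2*2*-3.696 - 13 = -27.784
grad_y = 2*5*3.6477 - 2 = 34.477
Step 2: Gradient step.
x_raw = -3.696 - 0.01*-27.784 = -3.4182
y_raw = 3.6477 - 0.01*34.477 = 3.3029
Step 3: Project onto [-3, 4].
x_proj = clip(-3.4182) = -3.0
y_proj = clip(3.3029) = 3.3029
Step 4: Evaluate f.
f(-3.0, 3.3029) = 104.9409


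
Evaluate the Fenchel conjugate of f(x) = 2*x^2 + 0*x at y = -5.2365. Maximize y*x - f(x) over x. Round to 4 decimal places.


f*(y) = sup_x {y*x - a*x^2 - b*x} = sup_x {(y-b)*x - a*x^2}
FOC: (y - b) - 2a*x = 0 => x* = (y - b)/(2a)
x* = (-5.2365 - 0)/(2*2) = -1.3091
f*(-5.2365) = (y-b)^2/(4a) = (-5.2365 - 0)^2/(4*2)
= 27.4209/8 = 3.4276


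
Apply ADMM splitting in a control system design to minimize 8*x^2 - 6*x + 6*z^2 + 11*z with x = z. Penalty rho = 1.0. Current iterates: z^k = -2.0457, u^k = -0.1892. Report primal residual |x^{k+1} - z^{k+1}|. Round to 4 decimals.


ADMM iteration with rho = 1.0, z^k = -2.0457, u^k = -0.1892
Step 1: x-update.
Minimize 8*x^2 - 6*x + (1.0/2)*(x + 2.0457 - 0.1892)^2
FOC: (2*8 + 1.0)*x = 6 + 1.0*(-2.0457 + 0.1892)
x^{k+1} = 0.2437
Step 2: z-update.
Minimize 6*z^2 + 11*z + (1.0/2)*(0.2437 - z - 0.1892)^2
FOC: (2*6 + 1.0)*z = -11 + 1.0*(0.2437 - 0.1892)
z^{k+1} = -0.842
Step 3: u-update.
u^{k+1} = -0.1892 + 0.2437 + 0.842 = 0.8965
Step 4: Primal residual = |0.2437 + 0.842| = 1.0857


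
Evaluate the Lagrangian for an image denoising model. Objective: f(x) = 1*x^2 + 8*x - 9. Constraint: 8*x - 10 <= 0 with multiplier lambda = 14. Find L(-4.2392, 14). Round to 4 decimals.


Step 1: Evaluate f(x).
f(-4.2392) = 1*(-4.2392)^2 + 8*(-4.2392) - 9 = -24.9428
Step 2: Evaluate g(x).
g(-4.2392) = 8*-4.2392 - 10 = -43.9136
Step 3: Compute Lagrangian.
L = -24.9428 + 14*-43.9136 = -639.7332


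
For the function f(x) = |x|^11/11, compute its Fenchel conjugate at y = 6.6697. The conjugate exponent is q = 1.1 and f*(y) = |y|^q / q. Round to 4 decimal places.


The conjugate exponent q satisfies 1/p + 1/q = 1.
p = 11, so q = 11/(11 - 1) = 1.1
|y|^q = 6.6697^1.1 = 8.0634
f*(6.6697) = 8.0634 / 1.1 = 7.3303


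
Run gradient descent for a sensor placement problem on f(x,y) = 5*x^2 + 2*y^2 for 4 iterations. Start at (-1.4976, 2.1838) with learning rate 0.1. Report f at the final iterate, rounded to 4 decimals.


Gradient descent on f(x,y) = 5*x^2 + 2*y^2.
Starting point: (-1.4976, 2.1838), alpha = 0.1
Step 1: grad_x = 2*5*-1.4976 = -14.976, grad_y = 2*2*2.1838 = 8.7352
  x_1 = -1.4976 - 0.1*-14.976 = 0.0
  y_1 = 2.1838 - 0.1*8.7352 = 1.3103
Step 2: grad_x = 2*5*0.0 = 0.0, grad_y = 2*2*1.3103 = 5.2411
  x_2 = 0.0 - 0.1*0.0 = 0.0
  y_2 = 1.3103 - 0.1*5.2411 = 0.7862
Step 3: grad_x = 2*5*0.0 = 0.0, grad_y = 2*2*0.7862 = 3.1447
  x_3 = 0.0 - 0.1*0.0 = 0.0
  y_3 = 0.7862 - 0.1*3.1447 = 0.4717
Step 4: grad_x = 2*5*0.0 = 0.0, grad_y = 2*2*0.4717 = 1.8868
  x_4 = 0.0 - 0.1*0.0 = 0.0
  y_4 = 0.4717 - 0.1*1.8868 = 0.283
f(0.0, 0.283) = 5*0.0^2 + 2*0.283^2 = 0.1602


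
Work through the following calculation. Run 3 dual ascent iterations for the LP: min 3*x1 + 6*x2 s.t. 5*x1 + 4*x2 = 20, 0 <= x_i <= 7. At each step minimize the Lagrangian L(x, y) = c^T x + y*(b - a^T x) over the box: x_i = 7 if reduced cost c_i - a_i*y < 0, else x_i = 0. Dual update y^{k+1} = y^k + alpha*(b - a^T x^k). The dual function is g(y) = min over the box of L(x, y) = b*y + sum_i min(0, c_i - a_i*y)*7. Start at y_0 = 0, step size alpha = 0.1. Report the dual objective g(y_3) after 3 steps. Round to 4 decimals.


Dual ascent for LP: min 3*x1 + 6*x2, 5*x1 + 4*x2 = 20, 0 <= x_i <= 7
Step 1: y^k = 0.0, reduced costs: (3.0, 6.0)
  x^k = (0.0, 0.0), subgradient = b - a^T x = 20.0
  y^{k+1} = 0.0 + 0.1*20.0 = 2.0
Step 2: y^k = 2.0, reduced costs: (-7.0, -2.0)
  x^k = (7.0, 7.0), subgradient = b - a^T x = -43.0
  y^{k+1} = 2.0 + 0.1*-43.0 = -2.3
Step 3: y^k = -2.3, reduced costs: (14.5, 15.2)
  x^k = (0.0, 0.0), subgradient = b - a^T x = 20.0
  y^{k+1} = -2.3 + 0.1*20.0 = -0.3
Dual objective at y_3 = -0.3: reduced costs (4.5, 7.2), box minimizer x = (0.0, 0.0)
g(y_3) = b*y + (c1 - a1*y)*x1 + (c2 - a2*y)*x2 = 20*(-0.3) + 4.5*0.0 + 7.2*0.0 = -6.0 + 0.0 + 0.0 = -6.0


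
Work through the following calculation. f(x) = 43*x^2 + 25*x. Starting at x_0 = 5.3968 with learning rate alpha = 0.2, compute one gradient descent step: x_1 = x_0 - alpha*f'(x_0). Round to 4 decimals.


We compute the gradient at x_0 and apply the update.
f'(x) = 86*x + 25
f'(5.3968) = 86*5.3968 + 25 = 489.1248
x_1 = 5.3968 - 0.2*489.1248 = -92.4282


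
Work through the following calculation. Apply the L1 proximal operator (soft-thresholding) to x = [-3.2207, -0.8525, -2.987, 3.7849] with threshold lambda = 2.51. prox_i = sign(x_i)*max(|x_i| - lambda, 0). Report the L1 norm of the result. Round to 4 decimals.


Soft-thresholding with lambda = 2.51:
prox(-3.2207) = sign(-3.2207)*max(|-3.2207| - 2.51, 0) = -0.7107
prox(-0.8525) = sign(-0.8525)*max(|-0.8525| - 2.51, 0) = 0.0
prox(-2.987) = sign(-2.987)*max(|-2.987| - 2.51, 0) = -0.477
prox(3.7849) = sign(3.7849)*max(|3.7849| - 2.51, 0) = 1.2749
prox(x) = [-0.7107, 0.0, -0.477, 1.2749]
||prox(x)||_1 = 0.7107 + 0.0 + 0.477 + 1.2749 = 2.4626


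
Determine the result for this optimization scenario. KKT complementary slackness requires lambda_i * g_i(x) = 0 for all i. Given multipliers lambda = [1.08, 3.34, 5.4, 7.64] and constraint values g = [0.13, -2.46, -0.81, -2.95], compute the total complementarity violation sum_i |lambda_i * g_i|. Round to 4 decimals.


KKT complementary slackness check:
lambda_1 * g_1 = 1.08 * 0.13 = 0.1404
lambda_2 * g_2 = 3.34 * -2.46 = -8.2164
lambda_3 * g_3 = 5.4 * -0.81 = -4.374
lambda_4 * g_4 = 7.64 * -2.95 = -22.538
Total violation = 0.1404 + 8.2164 + 4.374 + 22.538 = 35.2688


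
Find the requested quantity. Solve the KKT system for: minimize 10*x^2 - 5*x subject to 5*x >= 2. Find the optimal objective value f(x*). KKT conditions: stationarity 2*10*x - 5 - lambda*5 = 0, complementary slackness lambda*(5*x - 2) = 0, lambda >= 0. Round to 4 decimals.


Step 1: Try lambda = 0 (constraint inactive).
x_unc = 5/(2*10) = 0.25
Check: 5*0.25 = 1.25 < 2 -- violated!
Step 2: Constraint must be active: 5*x = 2
x* = 2/5 = 0.4
lambda = (2*10*0.4 - 5)/5 = 0.6
Step 3: Compute optimal value.
f(x*) = 10*0.4^2 - 5*0.4 = -0.4


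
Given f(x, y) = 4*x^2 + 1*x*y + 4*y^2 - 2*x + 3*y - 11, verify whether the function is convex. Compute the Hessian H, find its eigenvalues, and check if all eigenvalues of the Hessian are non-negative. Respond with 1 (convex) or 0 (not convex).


The Hessian of f(x,y) = 4*x^2 + 1*x*y + 4*y^2 - 2*x + 3*y - 11 is:
H = [[8, 1], [1, 8]]
Trace = 8 + 8 = 16
Determinant = 8*8 - (1)^2 = 63
Discriminant = (16)^2 - 4*63 = 4.0
Eigenvalues: lambda_1 = 7.0, lambda_2 = 9.0
The function is convex.

1


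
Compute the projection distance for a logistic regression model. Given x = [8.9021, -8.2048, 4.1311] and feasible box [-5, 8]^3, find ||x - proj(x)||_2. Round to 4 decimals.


Project each component onto [-5, 8].
clip(8.9021) = 8.0, clip(-8.2048) = -5.0, clip(4.1311) = 4.1311
Projection = [8.0, -5.0, 4.1311]
Squared diffs: [0.8138, 10.2707, 0.0]
Distance = sqrt(11.0845) = 3.3293


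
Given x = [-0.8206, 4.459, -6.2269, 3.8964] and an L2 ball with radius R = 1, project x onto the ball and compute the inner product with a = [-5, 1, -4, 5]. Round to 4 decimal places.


Step 1: Compute ||x|| (intermediates to 6 decimals).
||x|| = sqrt((-0.8206)^2 + 4.459^2 + (-6.2269)^2 + 3.8964^2) = 8.63205
Step 2: Project.
Since ||x|| > R, scale = R/||x|| = 1/8.63205 = 0.115847, proj(x) = scale * x
proj(x) = [-0.095064, 0.516562, -0.721368, 0.451386]
Step 3: Dot product.
a^T * proj(x) = -5*(-0.095064) + 1*0.516562 - 4*(-0.721368) + 5*0.451386 = 6.1343


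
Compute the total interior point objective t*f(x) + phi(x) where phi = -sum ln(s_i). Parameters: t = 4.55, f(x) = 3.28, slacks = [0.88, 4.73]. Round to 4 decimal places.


Step 1: Compute log-barrier.
ln values: [-0.1278, 1.5539]
phi = -(-0.1278 + 1.5539) = -1.4261
Step 2: Compute augmented objective.
t*f(x) = 4.55*3.28 = 14.924
Total = 14.924 - 1.4261 = 13.4979


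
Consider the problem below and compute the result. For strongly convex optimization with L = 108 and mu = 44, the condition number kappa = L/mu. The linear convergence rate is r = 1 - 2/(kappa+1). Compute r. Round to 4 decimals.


Step 1: Compute the condition number.
kappa = L/mu = 108/44 = 2.4545
Step 2: Compute the convergence rate.
r = 1 - 2/(kappa + 1) = 1 - 2*mu/(L + mu) = (L - mu)/(L + mu) = 64/152 = 0.4211


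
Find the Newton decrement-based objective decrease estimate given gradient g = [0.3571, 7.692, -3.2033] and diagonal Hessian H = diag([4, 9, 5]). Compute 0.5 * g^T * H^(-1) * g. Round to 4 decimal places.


Step 1: H is diagonal, so H^(-1) * g = [0.0893, 0.8547, -0.6407].
Step 2: g^T H^(-1) g = sum_i g_i^2 / H_ii
  = (0.3571)^2/4 + (7.692)^2/9 + (-3.2033)^2/5
  = 0.0319 + 6.5741 + 2.0522 = 8.6582
Step 3: Objective decrease = 0.5 * g^T H^(-1) g = 4.3291


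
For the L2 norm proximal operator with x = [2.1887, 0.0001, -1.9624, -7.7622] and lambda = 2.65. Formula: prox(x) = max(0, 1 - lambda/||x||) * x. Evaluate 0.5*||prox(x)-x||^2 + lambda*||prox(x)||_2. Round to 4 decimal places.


Step 1: Compute ||x||.
||x|| = 8.3002
Step 2: Compute scaling factor.
scale = max(0, 1 - 2.65/8.3002) = 0.6807
Step 3: prox(x) = [1.4899, 0.0001, -1.3359, -5.284]
||prox(x)|| = 5.6502
Step 4: Proximal objective.
0.5*||prox-x||^2 = 3.5113
lambda*||prox|| = 14.973
Total = 18.4843


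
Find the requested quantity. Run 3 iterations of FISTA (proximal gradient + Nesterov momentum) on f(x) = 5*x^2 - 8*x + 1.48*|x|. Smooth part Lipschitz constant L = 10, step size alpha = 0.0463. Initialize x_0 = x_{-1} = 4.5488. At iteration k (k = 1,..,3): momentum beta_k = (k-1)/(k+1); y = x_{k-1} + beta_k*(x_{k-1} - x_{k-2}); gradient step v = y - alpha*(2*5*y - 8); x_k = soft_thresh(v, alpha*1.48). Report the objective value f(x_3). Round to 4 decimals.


FISTA on f(x) = 5*x^2 - 8*x + 1.48*|x|
L = 10, alpha = 0.0463
Iteration 1: beta = 0.0, y = 4.5488 + 0.0*(4.5488 - 4.5488) = 4.5488
  grad(y) = 37.488, v = y - alpha*grad = 2.8131
  prox(v) = soft_thresh(2.8131, 0.0685) = 2.7446
Iteration 2: beta = 0.3333, y = 2.7446 + 0.3333*(2.7446 - 4.5488) = 2.1432
  grad(y) = 13.4318, v = y - alpha*grad = 1.5213
  prox(v) = soft_thresh(1.5213, 0.0685) = 1.4528
Iteration 3: beta = 0.5, y = 1.4528 + 0.5*(1.4528 - 2.7446) = 0.8069
  grad(y) = 0.0685, v = y - alpha*grad = 0.8037
  prox(v) = soft_thresh(0.8037, 0.0685) = 0.7352
f(x_3) = 5*0.7352^2 - 8*0.7352 + 1.48*|0.7352| = -2.0909


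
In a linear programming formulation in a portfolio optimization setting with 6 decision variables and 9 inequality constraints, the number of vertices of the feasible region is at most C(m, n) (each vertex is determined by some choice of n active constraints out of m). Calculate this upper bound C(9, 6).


Each vertex corresponds to some choice of n active constraints out of m, so the number of vertices is at most C(m, n) = m! / (n!(m-n)!).
m = 9, n = 6
Numerator: 9 * 8 * 7 * 6 * 5 * 4
Denominator: 6! = 720
C(9, 6) = 84


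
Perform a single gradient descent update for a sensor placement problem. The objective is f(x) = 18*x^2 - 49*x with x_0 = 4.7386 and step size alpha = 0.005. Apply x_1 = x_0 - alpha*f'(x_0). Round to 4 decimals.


We compute the gradient at x_0 and apply the update.
f'(x) = 36*x - 49
f'(4.7386) = 36*4.7386 - 49 = 121.5896
x_1 = 4.7386 - 0.005*121.5896 = 4.1307


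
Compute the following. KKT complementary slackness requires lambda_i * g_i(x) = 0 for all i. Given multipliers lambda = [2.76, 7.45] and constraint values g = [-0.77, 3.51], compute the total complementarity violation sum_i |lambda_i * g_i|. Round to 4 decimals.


KKT complementary slackness check:
lambda_1 * g_1 = 2.76 * -0.77 = -2.1252
lambda_2 * g_2 = 7.45 * 3.51 = 26.1495
Total violation = 2.1252 + 26.1495 = 28.2747


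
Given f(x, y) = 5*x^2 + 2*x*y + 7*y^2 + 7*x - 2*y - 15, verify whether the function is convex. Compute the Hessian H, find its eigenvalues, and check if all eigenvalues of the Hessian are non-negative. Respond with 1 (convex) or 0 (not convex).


The Hessian of f(x,y) = 5*x^2 + 2*x*y + 7*y^2 + 7*x - 2*y - 15 is:
H = [[10, 2], [2, 14]]
Trace = 10 + 14 = 24
Determinant = 10*14 - (2)^2 = 136
Discriminant = (24)^2 - 4*136 = 32.0
Eigenvalues: lambda_1 = 9.1716, lambda_2 = 14.8284
The function is convex.

1


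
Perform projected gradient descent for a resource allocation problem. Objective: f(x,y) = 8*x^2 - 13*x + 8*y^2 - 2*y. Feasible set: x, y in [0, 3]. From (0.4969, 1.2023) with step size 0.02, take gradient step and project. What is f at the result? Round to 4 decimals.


Step 1: Compute gradient at (0.4969, 1.2023).
grad_x = 2*8*0.4969 - 13 = -5.0496
grad_y = 2*8*1.2023 - 2 = 17.2368
Step 2: Gradient step.
x_raw = 0.4969 - 0.02*-5.0496 = 0.5979
y_raw = 1.2023 - 0.02*17.2368 = 0.8576
Step 3: Project onto [0, 3].
x_proj = clip(0.5979) = 0.5979
y_proj = clip(0.8576) = 0.8576
Step 4: Evaluate f.
f(0.5979, 0.8576) = -0.7446


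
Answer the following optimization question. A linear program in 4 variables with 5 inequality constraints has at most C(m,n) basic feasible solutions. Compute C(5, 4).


Each vertex corresponds to some choice of n active constraints out of m, so the number of vertices is at most C(m, n) = m! / (n!(m-n)!).
m = 5, n = 4
Numerator: 5 * 4 * 3 * 2
Denominator: 4! = 24
C(5, 4) = 5


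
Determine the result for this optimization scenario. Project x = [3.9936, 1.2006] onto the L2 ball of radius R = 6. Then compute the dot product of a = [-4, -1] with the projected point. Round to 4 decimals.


Step 1: Compute ||x|| (intermediates to 6 decimals).
||x|| = sqrt(3.9936^2 + 1.2006^2) = 4.170166
Step 2: Project.
Since ||x|| <= R, proj = x (no scaling needed).
proj(x) = [3.9936, 1.2006]
Step 3: Dot product.
a^T * proj(x) = -4*3.9936 - 1*1.2006 = -17.175


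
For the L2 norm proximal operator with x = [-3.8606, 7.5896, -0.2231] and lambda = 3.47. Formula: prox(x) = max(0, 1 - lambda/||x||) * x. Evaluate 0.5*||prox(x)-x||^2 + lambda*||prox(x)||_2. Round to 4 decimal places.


Step 1: Compute ||x||.
||x|| = 8.518
Step 2: Compute scaling factor.
scale = max(0, 1 - 3.47/8.518) = 0.5926
Step 3: prox(x) = [-2.2879, 4.4978, -0.1322]
||prox(x)|| = 5.048
Step 4: Proximal objective.
0.5*||prox-x||^2 = 6.0205
lambda*||prox|| = 17.5166
Total = 23.537


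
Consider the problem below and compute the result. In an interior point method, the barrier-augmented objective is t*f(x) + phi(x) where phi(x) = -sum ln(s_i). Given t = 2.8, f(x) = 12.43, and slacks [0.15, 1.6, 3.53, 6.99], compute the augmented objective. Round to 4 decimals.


Step 1: Compute log-barrier.
ln values: [-1.8971, 0.47, 1.2613, 1.9445]
phi = -(-1.8971 + 0.47 + 1.2613 + 1.9445) = -1.7787
Step 2: Compute augmented objective.
t*f(x) = 2.8*12.43 = 34.804
Total = 34.804 - 1.7787 = 33.0253


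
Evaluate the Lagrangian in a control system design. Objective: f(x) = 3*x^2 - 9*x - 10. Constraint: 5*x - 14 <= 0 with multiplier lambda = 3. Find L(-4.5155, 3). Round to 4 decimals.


Step 1: Evaluate f(x).
f(-4.5155) = 3*(-4.5155)^2 - 9*(-4.5155) - 10 = 91.8087
Step 2: Evaluate g(x).
g(-4.5155) = 5*-4.5155 - 14 = -36.5775
Step 3: Compute Lagrangian.
L = 91.8087 + 3*-36.5775 = -17.9238


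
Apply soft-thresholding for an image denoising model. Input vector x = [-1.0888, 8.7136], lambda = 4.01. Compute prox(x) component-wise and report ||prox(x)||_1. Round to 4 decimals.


Soft-thresholding with lambda = 4.01:
prox(-1.0888) = sign(-1.0888)*max(|-1.0888| - 4.01, 0) = 0.0
prox(8.7136) = sign(8.7136)*max(|8.7136| - 4.01, 0) = 4.7036
prox(x) = [0.0, 4.7036]
||prox(x)||_1 = 0.0 + 4.7036 = 4.7036


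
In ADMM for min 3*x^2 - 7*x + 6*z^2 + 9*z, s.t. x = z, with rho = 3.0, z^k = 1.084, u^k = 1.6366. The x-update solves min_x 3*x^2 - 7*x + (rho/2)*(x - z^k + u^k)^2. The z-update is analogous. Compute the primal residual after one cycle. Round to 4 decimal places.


ADMM iteration with rho = 3.0, z^k = 1.084, u^k = 1.6366
Step 1: x-update.
Minimize 3*x^2 - 7*x + (3.0/2)*(x - 1.084 + 1.6366)^2
FOC: (2*3 + 3.0)*x = 7 + 3.0*(1.084 - 1.6366)
x^{k+1} = 0.5936
Step 2: z-update.
Minimize 6*z^2 + 9*z + (3.0/2)*(0.5936 - z + 1.6366)^2
FOC: (2*6 + 3.0)*z = -9 + 3.0*(0.5936 + 1.6366)
z^{k+1} = -0.154
Step 3: u-update.
u^{k+1} = 1.6366 + 0.5936 + 0.154 = 2.3841
Step 4: Primal residual = |0.5936 + 0.154| = 0.7475


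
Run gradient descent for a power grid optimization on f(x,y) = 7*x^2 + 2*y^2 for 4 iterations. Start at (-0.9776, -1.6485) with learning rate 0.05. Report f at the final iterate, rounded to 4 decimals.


Gradient descent on f(x,y) = 7*x^2 + 2*y^2.
Starting point: (-0.9776, -1.6485), alpha = 0.05
Step 1: grad_x = 2*7*-0.9776 = -13.6864, grad_y = 2*2*-1.6485 = -6.594
  x_1 = -0.9776 - 0.05*-13.6864 = -0.2933
  y_1 = -1.6485 - 0.05*-6.594 = -1.3188
Step 2: grad_x = 2*7*-0.2933 = -4.1059, grad_y = 2*2*-1.3188 = -5.2752
  x_2 = -0.2933 - 0.05*-4.1059 = -0.088
  y_2 = -1.3188 - 0.05*-5.2752 = -1.055
Step 3: grad_x = 2*7*-0.088 = -1.2318, grad_y = 2*2*-1.055 = -4.2202
  x_3 = -0.088 - 0.05*-1.2318 = -0.0264
  y_3 = -1.055 - 0.05*-4.2202 = -0.844
Step 4: grad_x = 2*7*-0.0264 = -0.3695, grad_y = 2*2*-0.844 = -3.3761
  x_4 = -0.0264 - 0.05*-0.3695 = -0.0079
  y_4 = -0.844 - 0.05*-3.3761 = -0.6752
f(-0.0079, -0.6752) = 7*(-0.0079)^2 + 2*(-0.6752)^2 = 0.9123


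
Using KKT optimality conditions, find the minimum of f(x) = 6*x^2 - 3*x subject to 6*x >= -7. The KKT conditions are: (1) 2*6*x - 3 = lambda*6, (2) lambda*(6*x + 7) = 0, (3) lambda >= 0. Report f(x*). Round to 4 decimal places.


Step 1: Try lambda = 0 (constraint inactive).
Stationarity: 2*6*x - 3 = 0
x* = 3/(2*6) = 0.25
Check constraint: 6*0.25 = 1.5 >= -7 -- satisfied.
Step 2: Compute optimal value.
f(x*) = 6*0.25^2 - 3*0.25 = -0.375


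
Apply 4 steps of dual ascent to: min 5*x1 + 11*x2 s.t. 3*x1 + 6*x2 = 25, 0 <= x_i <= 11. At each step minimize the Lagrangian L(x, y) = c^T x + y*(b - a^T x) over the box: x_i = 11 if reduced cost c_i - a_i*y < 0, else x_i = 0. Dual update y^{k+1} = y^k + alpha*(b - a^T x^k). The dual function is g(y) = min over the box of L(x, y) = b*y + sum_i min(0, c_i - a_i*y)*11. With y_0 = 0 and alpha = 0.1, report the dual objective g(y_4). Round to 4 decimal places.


Dual ascent for LP: min 5*x1 + 11*x2, 3*x1 + 6*x2 = 25, 0 <= x_i <= 11
Step 1: y^k = 0.0, reduced costs: (5.0, 11.0)
  x^k = (0.0, 0.0), subgradient = b - a^T x = 25.0
  y^{k+1} = 0.0 + 0.1*25.0 = 2.5
Step 2: y^k = 2.5, reduced costs: (-2.5, -4.0)
  x^k = (11.0, 11.0), subgradient = b - a^T x = -74.0
  y^{k+1} = 2.5 + 0.1*-74.0 = -4.9
Step 3: y^k = -4.9, reduced costs: (19.7, 40.4)
  x^k = (0.0, 0.0), subgradient = b - a^T x = 25.0
  y^{k+1} = -4.9 + 0.1*25.0 = -2.4
Step 4: y^k = -2.4, reduced costs: (12.2, 25.4)
  x^k = (0.0, 0.0), subgradient = b - a^T x = 25.0
  y^{k+1} = -2.4 + 0.1*25.0 = 0.1
Dual objective at y_4 = 0.1: reduced costs (4.7, 10.4), box minimizer x = (0.0, 0.0)
g(y_4) = b*y + (c1 - a1*y)*x1 + (c2 - a2*y)*x2 = 25*0.1 + 4.7*0.0 + 10.4*0.0 = 2.5 + 0.0 + 0.0 = 2.5


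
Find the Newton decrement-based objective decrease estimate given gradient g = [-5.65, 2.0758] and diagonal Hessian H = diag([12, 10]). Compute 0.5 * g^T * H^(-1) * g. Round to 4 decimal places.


Step 1: H is diagonal, so H^(-1) * g = [-0.4708, 0.2076].
Step 2: g^T H^(-1) g = sum_i g_i^2 / H_ii
  = (-5.65)^2/12 + (2.0758)^2/10
  = 2.6602 + 0.4309 = 3.0911
Step 3: Objective decrease = 0.5 * g^T H^(-1) g = 1.5456


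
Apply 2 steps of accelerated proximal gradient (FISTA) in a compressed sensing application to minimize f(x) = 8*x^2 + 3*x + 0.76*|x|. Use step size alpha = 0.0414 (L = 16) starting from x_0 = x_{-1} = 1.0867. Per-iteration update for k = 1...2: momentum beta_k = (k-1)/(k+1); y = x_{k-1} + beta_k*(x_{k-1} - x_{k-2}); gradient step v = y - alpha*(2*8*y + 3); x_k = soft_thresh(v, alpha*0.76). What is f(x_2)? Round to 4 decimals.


FISTA on f(x) = 8*x^2 + 3*x + 0.76*|x|
L = 16, alpha = 0.0414
Iteration 1: beta = 0.0, y = 1.0867 + 0.0*(1.0867 - 1.0867) = 1.0867
  grad(y) = 20.3872, v = y - alpha*grad = 0.2427
  prox(v) = soft_thresh(0.2427, 0.0315) = 0.2112
Iteration 2: beta = 0.3333, y = 0.2112 + 0.3333*(0.2112 - 1.0867) = -0.0806
  grad(y) = 1.71, v = y - alpha*grad = -0.1514
  prox(v) = soft_thresh(-0.1514, 0.0315) = -0.12
f(x_2) = 8*(-0.12)^2 + 3*(-0.12) + 0.76*|-0.12| = -0.1536


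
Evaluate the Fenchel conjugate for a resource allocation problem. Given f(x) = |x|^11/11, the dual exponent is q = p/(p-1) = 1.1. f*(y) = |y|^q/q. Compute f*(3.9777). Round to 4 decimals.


The conjugate exponent q satisfies 1/p + 1/q = 1.
p = 11, so q = 11/(11 - 1) = 1.1
|y|^q = 3.9777^1.1 = 4.5666
f*(3.9777) = 4.5666 / 1.1 = 4.1515


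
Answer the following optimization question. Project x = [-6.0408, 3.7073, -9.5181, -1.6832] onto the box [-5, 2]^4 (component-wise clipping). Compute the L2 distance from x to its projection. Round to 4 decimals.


Project each component onto [-5, 2].
clip(-6.0408) = -5.0, clip(3.7073) = 2.0, clip(-9.5181) = -5.0, clip(-1.6832) = -1.6832
Projection = [-5.0, 2.0, -5.0, -1.6832]
Squared diffs: [1.0833, 2.9149, 20.4132, 0.0]
Distance = sqrt(24.4114) = 4.9408


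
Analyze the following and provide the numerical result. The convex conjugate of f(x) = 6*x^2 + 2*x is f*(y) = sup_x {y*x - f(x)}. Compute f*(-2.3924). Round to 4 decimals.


f*(y) = sup_x {y*x - a*x^2 - b*x} = sup_x {(y-b)*x - a*x^2}
FOC: (y - b) - 2a*x = 0 => x* = (y - b)/(2a)
x* = (-2.3924 - 2)/(2*6) = -0.366
f*(-2.3924) = (y-b)^2/(4a) = (-2.3924 - 2)^2/(4*6)
= 19.2932/24 = 0.8039


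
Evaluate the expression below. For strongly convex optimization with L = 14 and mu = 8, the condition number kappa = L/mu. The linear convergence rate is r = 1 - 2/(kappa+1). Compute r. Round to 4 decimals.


Step 1: Compute the condition number.
kappa = L/mu = 14/8 = 1.75
Step 2: Compute the convergence rate.
r = 1 - 2/(kappa + 1) = 1 - 2*mu/(L + mu) = (L - mu)/(L + mu) = 6/22 = 0.2727


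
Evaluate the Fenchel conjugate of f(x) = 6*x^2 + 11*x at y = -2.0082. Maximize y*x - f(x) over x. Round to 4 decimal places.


f*(y) = sup_x {y*x - a*x^2 - b*x} = sup_x {(y-b)*x - a*x^2}
FOC: (y - b) - 2a*x = 0 => x* = (y - b)/(2a)
x* = (-2.0082 - 11)/(2*6) = -1.084
f*(-2.0082) = (y-b)^2/(4a) = (-2.0082 - 11)^2/(4*6)
= 169.2133/24 = 7.0506


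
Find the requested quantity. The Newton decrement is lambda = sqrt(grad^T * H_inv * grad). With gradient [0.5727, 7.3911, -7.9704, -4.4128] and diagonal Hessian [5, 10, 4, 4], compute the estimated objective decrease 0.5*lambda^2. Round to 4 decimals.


Step 1: H is diagonal, so H^(-1) * g = [0.1145, 0.7391, -1.9926, -1.1032].
Step 2: g^T H^(-1) g = sum_i g_i^2 / H_ii
  = (0.5727)^2/5 + (7.3911)^2/10 + (-7.9704)^2/4 + (-4.4128)^2/4
  = 0.0656 + 5.4628 + 15.8818 + 4.8682 = 26.2785
Step 3: Objective decrease = 0.5 * g^T H^(-1) g = 13.1392


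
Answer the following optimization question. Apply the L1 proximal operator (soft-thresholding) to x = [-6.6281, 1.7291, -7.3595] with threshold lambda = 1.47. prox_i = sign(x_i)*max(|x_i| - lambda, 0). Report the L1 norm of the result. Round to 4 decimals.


Soft-thresholding with lambda = 1.47:
prox(-6.6281) = sign(-6.6281)*max(|-6.6281| - 1.47, 0) = -5.1581
prox(1.7291) = sign(1.7291)*max(|1.7291| - 1.47, 0) = 0.2591
prox(-7.3595) = sign(-7.3595)*max(|-7.3595| - 1.47, 0) = -5.8895
prox(x) = [-5.1581, 0.2591, -5.8895]
||prox(x)||_1 = 5.1581 + 0.2591 + 5.8895 = 11.3067


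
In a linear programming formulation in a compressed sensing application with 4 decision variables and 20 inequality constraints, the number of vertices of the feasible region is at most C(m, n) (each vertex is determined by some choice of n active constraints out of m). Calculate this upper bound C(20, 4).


Each vertex corresponds to some choice of n active constraints out of m, so the number of vertices is at most C(m, n) = m! / (n!(m-n)!).
m = 20, n = 4
Numerator: 20 * 19 * 18 * 17
Denominator: 4! = 24
C(20, 4) = 4845


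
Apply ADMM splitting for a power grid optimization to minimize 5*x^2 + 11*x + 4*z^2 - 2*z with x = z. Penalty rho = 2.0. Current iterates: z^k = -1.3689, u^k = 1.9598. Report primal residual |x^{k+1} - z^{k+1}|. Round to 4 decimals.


ADMM iteration with rho = 2.0, z^k = -1.3689, u^k = 1.9598
Step 1: x-update.
Minimize 5*x^2 + 11*x + (2.0/2)*(x + 1.3689 + 1.9598)^2
FOC: (2*5 + 2.0)*x = -11 + 2.0*(-1.3689 - 1.9598)
x^{k+1} = -1.4715
Step 2: z-update.
Minimize 4*z^2 - 2*z + (2.0/2)*(-1.4715 - z + 1.9598)^2
FOC: (2*4 + 2.0)*z = 2 + 2.0*(-1.4715 + 1.9598)
z^{k+1} = 0.2977
Step 3: u-update.
u^{k+1} = 1.9598 - 1.4715 - 0.2977 = 0.1907
Step 4: Primal residual = |-1.4715 - 0.2977| = 1.7691


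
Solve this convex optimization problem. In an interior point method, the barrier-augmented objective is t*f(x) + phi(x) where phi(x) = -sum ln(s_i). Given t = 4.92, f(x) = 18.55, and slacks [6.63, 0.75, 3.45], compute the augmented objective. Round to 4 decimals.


Step 1: Compute log-barrier.
ln values: [1.8916, -0.2877, 1.2384]
phi = -(1.8916 - 0.2877 + 1.2384) = -2.8423
Step 2: Compute augmented objective.
t*f(x) = 4.92*18.55 = 91.266
Total = 91.266 - 2.8423 = 88.4237


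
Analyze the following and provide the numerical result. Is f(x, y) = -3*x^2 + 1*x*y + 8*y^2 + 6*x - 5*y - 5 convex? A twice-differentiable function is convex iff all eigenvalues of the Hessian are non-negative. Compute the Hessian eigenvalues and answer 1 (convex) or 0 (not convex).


The Hessian of f(x,y) = -3*x^2 + 1*x*y + 8*y^2 + 6*x - 5*y - 5 is:
H = [[-6, 1], [1, 16]]
Trace = -6 + 16 = 10
Determinant = -6*16 - (1)^2 = -97
Discriminant = (10)^2 - 4*-97 = 488.0
Eigenvalues: lambda_1 = -6.0454, lambda_2 = 16.0454
The function is not convex.

0


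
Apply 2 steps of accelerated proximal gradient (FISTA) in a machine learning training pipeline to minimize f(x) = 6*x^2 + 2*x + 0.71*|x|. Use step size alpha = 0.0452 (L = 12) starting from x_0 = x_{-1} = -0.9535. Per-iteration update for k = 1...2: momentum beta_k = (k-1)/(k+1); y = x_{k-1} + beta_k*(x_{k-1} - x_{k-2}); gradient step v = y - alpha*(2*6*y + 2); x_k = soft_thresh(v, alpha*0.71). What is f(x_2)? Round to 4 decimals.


FISTA on f(x) = 6*x^2 + 2*x + 0.71*|x|
L = 12, alpha = 0.0452
Iteration 1: beta = 0.0, y = -0.9535 + 0.0*(-0.9535 + 0.9535) = -0.9535
  grad(y) = -9.442, v = y - alpha*grad = -0.5267
  prox(v) = soft_thresh(-0.5267, 0.0321) = -0.4946
Iteration 2: beta = 0.3333, y = -0.4946 + 0.3333*(-0.4946 + 0.9535) = -0.3417
  grad(y) = -2.1001, v = y - alpha*grad = -0.2467
  prox(v) = soft_thresh(-0.2467, 0.0321) = -0.2147
f(x_2) = 6*(-0.2147)^2 + 2*(-0.2147) + 0.71*|-0.2147| = -0.0004


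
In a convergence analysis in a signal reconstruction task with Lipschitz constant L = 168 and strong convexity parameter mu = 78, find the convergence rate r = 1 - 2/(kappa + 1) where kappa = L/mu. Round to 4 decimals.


Step 1: Compute the condition number.
kappa = L/mu = 168/78 = 2.1538
Step 2: Compute the convergence rate.
r = 1 - 2/(kappa + 1) = 1 - 2*mu/(L + mu) = (L - mu)/(L + mu) = 90/246 = 0.3659


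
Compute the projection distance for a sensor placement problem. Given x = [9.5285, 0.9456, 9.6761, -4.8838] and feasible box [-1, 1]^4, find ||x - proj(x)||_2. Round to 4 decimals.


Project each component onto [-1, 1].
clip(9.5285) = 1.0, clip(0.9456) = 0.9456, clip(9.6761) = 1.0, clip(-4.8838) = -1.0
Projection = [1.0, 0.9456, 1.0, -1.0]
Squared diffs: [72.7353, 0.0, 75.2747, 15.0839]
Distance = sqrt(163.0939) = 12.7708


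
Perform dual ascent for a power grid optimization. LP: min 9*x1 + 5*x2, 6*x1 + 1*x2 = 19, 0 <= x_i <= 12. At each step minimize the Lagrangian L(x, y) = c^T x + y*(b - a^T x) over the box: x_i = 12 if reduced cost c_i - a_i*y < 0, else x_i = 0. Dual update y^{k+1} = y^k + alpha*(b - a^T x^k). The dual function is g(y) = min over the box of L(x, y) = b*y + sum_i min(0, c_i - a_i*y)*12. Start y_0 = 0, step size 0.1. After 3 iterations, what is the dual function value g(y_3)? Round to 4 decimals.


Dual ascent for LP: min 9*x1 + 5*x2, 6*x1 + 1*x2 = 19, 0 <= x_i <= 12
Step 1: y^k = 0.0, reduced costs: (9.0, 5.0)
  x^k = (0.0, 0.0), subgradient = b - a^T x = 19.0
  y^{k+1} = 0.0 + 0.1*19.0 = 1.9
Step 2: y^k = 1.9, reduced costs: (-2.4, 3.1)
  x^k = (12.0, 0.0), subgradient = b - a^T x = -53.0
  y^{k+1} = 1.9 + 0.1*-53.0 = -3.4
Step 3: y^k = -3.4, reduced costs: (29.4, 8.4)
  x^k = (0.0, 0.0), subgradient = b - a^T x = 19.0
  y^{k+1} = -3.4 + 0.1*19.0 = -1.5
Dual objective at y_3 = -1.5: reduced costs (18.0, 6.5), box minimizer x = (0.0, 0.0)
g(y_3) = b*y + (c1 - a1*y)*x1 + (c2 - a2*y)*x2 = 19*(-1.5) + 18.0*0.0 + 6.5*0.0 = -28.5 + 0.0 + 0.0 = -28.5


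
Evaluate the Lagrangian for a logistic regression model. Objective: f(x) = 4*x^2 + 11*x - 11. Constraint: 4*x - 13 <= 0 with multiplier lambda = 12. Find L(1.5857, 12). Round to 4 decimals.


Step 1: Evaluate f(x).
f(1.5857) = 4*1.5857^2 + 11*1.5857 - 11 = 16.5005
Step 2: Evaluate g(x).
g(1.5857) = 4*1.5857 - 13 = -6.6572
Step 3: Compute Lagrangian.
L = 16.5005 + 12*-6.6572 = -63.3859


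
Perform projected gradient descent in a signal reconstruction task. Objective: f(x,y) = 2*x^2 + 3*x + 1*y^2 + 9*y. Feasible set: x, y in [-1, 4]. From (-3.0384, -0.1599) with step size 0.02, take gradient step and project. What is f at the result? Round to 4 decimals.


Step 1: Compute gradient at (-3.0384, -0.1599).
grad_x = 2*2*-3.0384 + 3 = -9.1536
grad_y = 2*1*-0.1599 + 9 = 8.6802
Step 2: Gradient step.
x_raw = -3.0384 - 0.02*-9.1536 = -2.8553
y_raw = -0.1599 - 0.02*8.6802 = -0.3335
Step 3: Project onto [-1, 4].
x_proj = clip(-2.8553) = -1.0
y_proj = clip(-0.3335) = -0.3335
Step 4: Evaluate f.
f(-1.0, -0.3335) = -3.8903


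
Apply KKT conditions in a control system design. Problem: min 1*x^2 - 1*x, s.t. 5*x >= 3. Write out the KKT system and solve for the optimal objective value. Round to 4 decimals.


Step 1: Try lambda = 0 (constraint inactive).
x_unc = 1/(2*1) = 0.5
Check: 5*0.5 = 2.5 < 3 -- violated!
Step 2: Constraint must be active: 5*x = 3
x* = 3/5 = 0.6
lambda = (2*1*0.6 - 1)/5 = 0.04
Step 3: Compute optimal value.
f(x*) = 1*0.6^2 - 1*0.6 = -0.24


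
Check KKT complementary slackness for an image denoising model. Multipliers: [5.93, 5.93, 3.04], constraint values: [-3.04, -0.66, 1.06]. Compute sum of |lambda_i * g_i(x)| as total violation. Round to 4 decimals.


KKT complementary slackness check:
lambda_1 * g_1 = 5.93 * -3.04 = -18.0272
lambda_2 * g_2 = 5.93 * -0.66 = -3.9138
lambda_3 * g_3 = 3.04 * 1.06 = 3.2224
Total violation = 18.0272 + 3.9138 + 3.2224 = 25.1634


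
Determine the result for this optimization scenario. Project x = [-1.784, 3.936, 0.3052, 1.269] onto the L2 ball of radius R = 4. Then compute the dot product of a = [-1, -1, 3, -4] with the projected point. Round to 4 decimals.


Step 1: Compute ||x|| (intermediates to 6 decimals).
||x|| = sqrt((-1.784)^2 + 3.936^2 + 0.3052^2 + 1.269^2) = 4.514229
Step 2: Project.
Since ||x|| > R, scale = R/||x|| = 4/4.514229 = 0.886087, proj(x) = scale * x
proj(x) = [-1.580779, 3.487638, 0.270434, 1.124444]
Step 3: Dot product.
a^T * proj(x) = -1*(-1.580779) - 1*3.487638 + 3*0.270434 - 4*1.124444 = -5.5933


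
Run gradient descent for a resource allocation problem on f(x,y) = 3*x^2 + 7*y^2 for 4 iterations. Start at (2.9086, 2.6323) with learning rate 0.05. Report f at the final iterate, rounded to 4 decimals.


Gradient descent on f(x,y) = 3*x^2 + 7*y^2.
Starting point: (2.9086, 2.6323), alpha = 0.05
Step 1: grad_x = 2*3*2.9086 = 17.4516, grad_y = 2*7*2.6323 = 36.8522
  x_1 = 2.9086 - 0.05*17.4516 = 2.036
  y_1 = 2.6323 - 0.05*36.8522 = 0.7897
Step 2: grad_x = 2*3*2.036 = 12.2161, grad_y = 2*7*0.7897 = 11.0557
  x_2 = 2.036 - 0.05*12.2161 = 1.4252
  y_2 = 0.7897 - 0.05*11.0557 = 0.2369
Step 3: grad_x = 2*3*1.4252 = 8.5513, grad_y = 2*7*0.2369 = 3.3167
  x_3 = 1.4252 - 0.05*8.5513 = 0.9976
  y_3 = 0.2369 - 0.05*3.3167 = 0.0711
Step 4: grad_x = 2*3*0.9976 = 5.9859, grad_y = 2*7*0.0711 = 0.995
  x_4 = 0.9976 - 0.05*5.9859 = 0.6984
  y_4 = 0.0711 - 0.05*0.995 = 0.0213
f(0.6984, 0.0213) = 3*0.6984^2 + 7*0.0213^2 = 1.4663


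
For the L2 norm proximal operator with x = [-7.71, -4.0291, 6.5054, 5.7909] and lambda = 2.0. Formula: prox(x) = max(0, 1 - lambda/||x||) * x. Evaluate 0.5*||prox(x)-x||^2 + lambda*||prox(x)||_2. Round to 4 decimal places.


Step 1: Compute ||x||.
||x|| = 12.3099
Step 2: Compute scaling factor.
scale = max(0, 1 - 2.0/12.3099) = 0.8375
Step 3: prox(x) = [-6.4573, -3.3745, 5.4485, 4.85]
||prox(x)|| = 10.3099
Step 4: Proximal objective.
0.5*||prox-x||^2 = 2.0
lambda*||prox|| = 20.6198
Total = 22.6197


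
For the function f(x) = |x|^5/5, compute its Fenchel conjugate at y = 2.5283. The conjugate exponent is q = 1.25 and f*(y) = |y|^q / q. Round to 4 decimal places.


The conjugate exponent q satisfies 1/p + 1/q = 1.
p = 5, so q = 5/(5 - 1) = 1.25
|y|^q = 2.5283^1.25 = 3.1881
f*(2.5283) = 3.1881 / 1.25 = 2.5505


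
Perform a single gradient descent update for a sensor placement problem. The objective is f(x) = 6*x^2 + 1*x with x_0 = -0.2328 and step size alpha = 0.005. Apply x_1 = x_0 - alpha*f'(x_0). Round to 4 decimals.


We compute the gradient at x_0 and apply the update.
f'(x) = 12*x + 1
f'(-0.2328) = 12*-0.2328 + 1 = -1.7936
x_1 = -0.2328 - 0.005*-1.7936 = -0.2238


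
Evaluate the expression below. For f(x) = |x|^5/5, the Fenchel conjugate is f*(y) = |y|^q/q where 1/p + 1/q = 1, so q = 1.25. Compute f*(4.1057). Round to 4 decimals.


The conjugate exponent q satisfies 1/p + 1/q = 1.
p = 5, so q = 5/(5 - 1) = 1.25
|y|^q = 4.1057^1.25 = 5.8443
f*(4.1057) = 5.8443 / 1.25 = 4.6755


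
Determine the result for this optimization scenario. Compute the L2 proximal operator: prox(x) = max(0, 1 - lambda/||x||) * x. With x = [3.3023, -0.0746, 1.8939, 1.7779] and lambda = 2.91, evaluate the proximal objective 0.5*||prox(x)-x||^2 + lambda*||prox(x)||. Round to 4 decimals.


Step 1: Compute ||x||.
||x|| = 4.2022
Step 2: Compute scaling factor.
scale = max(0, 1 - 2.91/4.2022) = 0.3075
Step 3: prox(x) = [1.0155, -0.0229, 0.5824, 0.5467]
||prox(x)|| = 1.2922
Step 4: Proximal objective.
0.5*||prox-x||^2 = 4.2341
lambda*||prox|| = 3.7603
Total = 7.9944


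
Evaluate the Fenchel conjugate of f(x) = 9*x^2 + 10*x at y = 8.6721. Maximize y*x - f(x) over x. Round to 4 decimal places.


f*(y) = sup_x {y*x - a*x^2 - b*x} = sup_x {(y-b)*x - a*x^2}
FOC: (y - b) - 2a*x = 0 => x* = (y - b)/(2a)
x* = (8.6721 - 10)/(2*9) = -0.0738
f*(8.6721) = (y-b)^2/(4a) = (8.6721 - 10)^2/(4*9)
= 1.7633/36 = 0.049


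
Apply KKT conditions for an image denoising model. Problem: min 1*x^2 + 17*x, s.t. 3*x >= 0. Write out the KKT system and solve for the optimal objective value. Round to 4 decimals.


Step 1: Try lambda = 0 (constraint inactive).
x_unc = -17/(2*1) = -8.5
Check: 3*-8.5 = -25.5 < 0 -- violated!
Step 2: Constraint must be active: 3*x = 0
x* = 0/3 = 0.0
lambda = (2*1*0.0 + 17)/3 = 5.6667
Step 3: Compute optimal value.
f(x*) = 1*0.0^2 + 17*0.0 = 0.0


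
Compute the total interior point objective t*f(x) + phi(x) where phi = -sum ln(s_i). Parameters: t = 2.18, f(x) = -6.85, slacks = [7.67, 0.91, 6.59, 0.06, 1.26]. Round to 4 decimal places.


Step 1: Compute log-barrier.
ln values: [2.0373, -0.0943, 1.8856, -2.8134, 0.2311]
phi = -(2.0373 - 0.0943 + 1.8856 - 2.8134 + 0.2311) = -1.2463
Step 2: Compute augmented objective.
t*f(x) = 2.18*-6.85 = -14.933
Total = -14.933 - 1.2463 = -16.1793


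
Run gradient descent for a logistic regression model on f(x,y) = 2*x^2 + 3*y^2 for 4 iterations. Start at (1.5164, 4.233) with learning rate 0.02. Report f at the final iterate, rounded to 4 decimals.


Gradient descent on f(x,y) = 2*x^2 + 3*y^2.
Starting point: (1.5164, 4.233), alpha = 0.02
Step 1: grad_x = 2*2*1.5164 = 6.0656, grad_y = 2*3*4.233 = 25.398
  x_1 = 1.5164 - 0.02*6.0656 = 1.3951
  y_1 = 4.233 - 0.02*25.398 = 3.725
Step 2: grad_x = 2*2*1.3951 = 5.5804, grad_y = 2*3*3.725 = 22.3502
  x_2 = 1.3951 - 0.02*5.5804 = 1.2835
  y_2 = 3.725 - 0.02*22.3502 = 3.278
Step 3: grad_x = 2*2*1.2835 = 5.1339, grad_y = 2*3*3.278 = 19.6682
  x_3 = 1.2835 - 0.02*5.1339 = 1.1808
  y_3 = 3.278 - 0.02*19.6682 = 2.8847
Step 4: grad_x = 2*2*1.1808 = 4.7232, grad_y = 2*3*2.8847 = 17.308
  x_4 = 1.1808 - 0.02*4.7232 = 1.0863
  y_4 = 2.8847 - 0.02*17.308 = 2.5385
f(1.0863, 2.5385) = 2*1.0863^2 + 3*2.5385^2 = 21.6924


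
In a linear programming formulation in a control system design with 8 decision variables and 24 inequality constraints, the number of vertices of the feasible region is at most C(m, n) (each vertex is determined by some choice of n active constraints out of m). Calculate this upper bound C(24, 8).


Each vertex corresponds to some choice of n active constraints out of m, so the number of vertices is at most C(m, n) = m! / (n!(m-n)!).
m = 24, n = 8
Numerator: 24 * 23 * 22 * 21 * 20 * 19 * 18 * 17
Denominator: 8! = 40320
C(24, 8) = 735471
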